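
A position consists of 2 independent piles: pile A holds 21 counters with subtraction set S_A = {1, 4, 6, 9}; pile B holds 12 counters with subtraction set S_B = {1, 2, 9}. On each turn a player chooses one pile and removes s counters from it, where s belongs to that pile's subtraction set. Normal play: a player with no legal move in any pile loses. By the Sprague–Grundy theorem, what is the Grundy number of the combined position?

3

Pile A, S = {1, 4, 6, 9}:
G(0) = 0
G(1) = mex{0} = 1
G(2) = mex{1} = 0
G(3) = mex{0} = 1
G(4) = mex{1,0} = 2
G(5) = mex{2,1} = 0
G(6) = mex{0,0,0} = 1
G(7) = mex{1,1,1} = 0
G(8) = mex{0,2,0} = 1
G(9) = mex{1,0,1,0} = 2
G(10) = mex{2,1,2,1} = 0
G(11) = mex{0,0,0,0} = 1
G(12) = mex{1,1,1,1} = 0
G(13) = mex{0,2,0,2} = 1
G(14) = mex{1,0,1,0} = 2
G(15) = mex{2,1,2,1} = 0
G(16) = mex{0,0,0,0} = 1
G(17) = mex{1,1,1,1} = 0
G(18) = mex{0,2,0,2} = 1
G(19) = mex{1,0,1,0} = 2
G(20) = mex{2,1,2,1} = 0
G(21) = mex{0,0,0,0} = 1
G_A(21) = 1.
Pile B, S = {1, 2, 9}:
n :  0  1  2  3  4  5  6  7  8  9 10 11 12
G :  0  1  2  0  1  2  0  1  2  3  0  1  2
G_B(12) = 2.
Combined Grundy value = 1 ⊕ 2 = 3.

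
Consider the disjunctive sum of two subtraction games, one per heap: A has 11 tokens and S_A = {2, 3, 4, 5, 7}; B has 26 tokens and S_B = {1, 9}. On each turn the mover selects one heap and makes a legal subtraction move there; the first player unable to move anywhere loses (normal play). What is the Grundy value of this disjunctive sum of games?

Heap A, S = {2, 3, 4, 5, 7}:
n :  0  1  2  3  4  5  6  7  8  9 10 11
G :  0  0  1  1  2  2  3  3  4  0  0  1
G_A(11) = 1.
Heap B, S = {1, 9}:
G(0) = 0
G(1) = mex{0} = 1
G(2) = mex{1} = 0
G(3) = mex{0} = 1
G(4) = mex{1} = 0
G(5) = mex{0} = 1
G(6) = mex{1} = 0
G(7) = mex{0} = 1
G(8) = mex{1} = 0
G(9) = mex{0,0} = 1
G(10) = mex{1,1} = 0
G(11) = mex{0,0} = 1
G(12) = mex{1,1} = 0
G(13) = mex{0,0} = 1
G(14) = mex{1,1} = 0
G(15) = mex{0,0} = 1
G(16) = mex{1,1} = 0
G(17) = mex{0,0} = 1
G(18) = mex{1,1} = 0
G(19) = mex{0,0} = 1
G(20) = mex{1,1} = 0
G(21) = mex{0,0} = 1
G(22) = mex{1,1} = 0
G(23) = mex{0,0} = 1
G(24) = mex{1,1} = 0
G(25) = mex{0,0} = 1
G(26) = mex{1,1} = 0
G_B(26) = 0.
Combined Grundy value = 1 ⊕ 0 = 1.

1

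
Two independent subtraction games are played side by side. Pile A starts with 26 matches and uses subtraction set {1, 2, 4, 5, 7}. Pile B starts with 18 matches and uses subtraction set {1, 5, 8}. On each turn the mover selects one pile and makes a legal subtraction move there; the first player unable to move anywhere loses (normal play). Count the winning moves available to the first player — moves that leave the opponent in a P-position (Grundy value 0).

4

Pile A, S = {1, 2, 4, 5, 7}:
G(0) = 0
G(1) = mex{0} = 1
G(2) = mex{1,0} = 2
G(3) = mex{2,1} = 0
G(4) = mex{0,2,0} = 1
G(5) = mex{1,0,1,0} = 2
G(6) = mex{2,1,2,1} = 0
G(7) = mex{0,2,0,2,0} = 1
G(8) = mex{1,0,1,0,1} = 2
G(9) = mex{2,1,2,1,2} = 0
G(10) = mex{0,2,0,2,0} = 1
G(11) = mex{1,0,1,0,1} = 2
G(12) = mex{2,1,2,1,2} = 0
G(13) = mex{0,2,0,2,0} = 1
G(14) = mex{1,0,1,0,1} = 2
G(15) = mex{2,1,2,1,2} = 0
G(16) = mex{0,2,0,2,0} = 1
G(17) = mex{1,0,1,0,1} = 2
G(18) = mex{2,1,2,1,2} = 0
G(19) = mex{0,2,0,2,0} = 1
G(20) = mex{1,0,1,0,1} = 2
G(21) = mex{2,1,2,1,2} = 0
G(22) = mex{0,2,0,2,0} = 1
G(23) = mex{1,0,1,0,1} = 2
G(24) = mex{2,1,2,1,2} = 0
G(25) = mex{0,2,0,2,0} = 1
G(26) = mex{1,0,1,0,1} = 2
G_A(26) = 2.
Pile B, S = {1, 5, 8}:
n :  0  1  2  3  4  5  6  7  8  9 10 11 12 13 14 15 16 17 18
G :  0  1  0  1  0  1  0  1  2  3  2  3  2  0  1  0  1  0  1
G_B(18) = 1.
Combined Grundy value = 2 ⊕ 1 = 3.
A winning move leaves total XOR = 0, i.e. changes one component's Grundy value g to g ⊕ X where X is the current total.
Pile A: need g' = 2⊕3 = 1. Options: 26−1→G=1, 26−2→G=0, 26−4→G=1, 26−5→G=0, 26−7→G=1. Hits: 3.
Pile B: need g' = 1⊕3 = 2. Options: 18−1→G=0, 18−5→G=0, 18−8→G=2. Hits: 1.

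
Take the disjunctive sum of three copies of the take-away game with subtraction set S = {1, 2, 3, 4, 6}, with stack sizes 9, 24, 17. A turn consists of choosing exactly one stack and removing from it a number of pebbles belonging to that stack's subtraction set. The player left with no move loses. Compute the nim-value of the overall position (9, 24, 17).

All stacks use S = {1, 2, 3, 4, 6}:
n :  0  1  2  3  4  5  6  7  8  9 10 11 12 13 14 15 16 17 18 19 20 21 22 23 24
G :  0  1  2  3  4  0  1  2  3  4  0  1  2  3  4  0  1  2  3  4  0  1  2  3  4
Stack A: G(9) = 4.
Stack B: G(24) = 4.
Stack C: G(17) = 2.
Combined Grundy value = 4 ⊕ 4 ⊕ 2 = 2.

2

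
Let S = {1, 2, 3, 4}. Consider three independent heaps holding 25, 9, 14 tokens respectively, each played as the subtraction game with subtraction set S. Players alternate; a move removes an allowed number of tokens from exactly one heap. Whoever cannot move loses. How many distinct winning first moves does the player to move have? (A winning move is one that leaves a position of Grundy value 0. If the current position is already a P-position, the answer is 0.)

0

All heaps use S = {1, 2, 3, 4}:
n :  0  1  2  3  4  5  6  7  8  9 10 11 12 13 14 15 16 17 18 19 20 21 22 23 24 25
G :  0  1  2  3  4  0  1  2  3  4  0  1  2  3  4  0  1  2  3  4  0  1  2  3  4  0
Heap A: G(25) = 0.
Heap B: G(9) = 4.
Heap C: G(14) = 4.
Combined Grundy value = 0 ⊕ 4 ⊕ 4 = 0.
A winning move leaves total XOR = 0, i.e. changes one component's Grundy value g to g ⊕ X where X is the current total.
Heap A: target g' = 0⊕0 = 0, but every legal move changes the Grundy value (mex property), so 0 moves.
Heap B: target g' = 4⊕0 = 4, but every legal move changes the Grundy value (mex property), so 0 moves.
Heap C: target g' = 4⊕0 = 4, but every legal move changes the Grundy value (mex property), so 0 moves.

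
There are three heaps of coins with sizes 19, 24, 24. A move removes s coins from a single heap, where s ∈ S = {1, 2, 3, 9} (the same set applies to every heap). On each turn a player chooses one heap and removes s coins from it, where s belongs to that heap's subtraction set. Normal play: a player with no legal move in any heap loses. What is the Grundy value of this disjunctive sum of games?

3

All heaps use S = {1, 2, 3, 9}:
n :  0  1  2  3  4  5  6  7  8  9 10 11 12 13 14 15 16 17 18 19 20 21 22 23 24
G :  0  1  2  3  0  1  2  3  0  1  2  3  0  1  2  3  0  1  2  3  0  1  2  3  0
Heap A: G(19) = 3.
Heap B: G(24) = 0.
Heap C: G(24) = 0.
Combined Grundy value = 3 ⊕ 0 ⊕ 0 = 3.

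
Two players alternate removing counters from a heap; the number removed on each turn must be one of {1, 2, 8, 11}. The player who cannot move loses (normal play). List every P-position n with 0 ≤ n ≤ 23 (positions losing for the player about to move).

0, 3, 6, 9, 12, 15, 18, 21

G(0) = 0
G(1) = mex{0} = 1
G(2) = mex{1,0} = 2
G(3) = mex{2,1} = 0
G(4) = mex{0,2} = 1
G(5) = mex{1,0} = 2
G(6) = mex{2,1} = 0
G(7) = mex{0,2} = 1
G(8) = mex{1,0,0} = 2
G(9) = mex{2,1,1} = 0
G(10) = mex{0,2,2} = 1
G(11) = mex{1,0,0,0} = 2
G(12) = mex{2,1,1,1} = 0
G(13) = mex{0,2,2,2} = 1
G(14) = mex{1,0,0,0} = 2
G(15) = mex{2,1,1,1} = 0
G(16) = mex{0,2,2,2} = 1
G(17) = mex{1,0,0,0} = 2
G(18) = mex{2,1,1,1} = 0
G(19) = mex{0,2,2,2} = 1
G(20) = mex{1,0,0,0} = 2
G(21) = mex{2,1,1,1} = 0
G(22) = mex{0,2,2,2} = 1
G(23) = mex{1,0,0,0} = 2
P-positions are exactly the n with G(n) = 0.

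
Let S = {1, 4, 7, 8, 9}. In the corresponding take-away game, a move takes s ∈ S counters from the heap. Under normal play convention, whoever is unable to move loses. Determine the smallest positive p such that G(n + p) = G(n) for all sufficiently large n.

n :  0  1  2  3  4  5  6  7  8  9 10 11 12 13 14 15 16 17 18 19 20 21 22 23 24 25 26 27 28 29 30 31
G :  0  1  0  1  2  0  1  2  3  2  3  4  5  3  4  0  1  0  1  2  0  1  2  3  2  3  4  5  3  4  0  1
G(n+15) = G(n) holds for n = 0,…,8 (a full window of length max(S) = 9), so the sequence is purely periodic with period 15.

15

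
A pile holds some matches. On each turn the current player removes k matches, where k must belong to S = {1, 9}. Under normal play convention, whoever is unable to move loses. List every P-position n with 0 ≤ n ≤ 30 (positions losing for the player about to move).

0, 2, 4, 6, 8, 10, 12, 14, 16, 18, 20, 22, 24, 26, 28, 30

G(0) = 0
G(1) = mex{0} = 1
G(2) = mex{1} = 0
G(3) = mex{0} = 1
G(4) = mex{1} = 0
G(5) = mex{0} = 1
G(6) = mex{1} = 0
G(7) = mex{0} = 1
G(8) = mex{1} = 0
G(9) = mex{0,0} = 1
G(10) = mex{1,1} = 0
G(11) = mex{0,0} = 1
G(12) = mex{1,1} = 0
G(13) = mex{0,0} = 1
G(14) = mex{1,1} = 0
G(15) = mex{0,0} = 1
G(16) = mex{1,1} = 0
G(17) = mex{0,0} = 1
G(18) = mex{1,1} = 0
G(19) = mex{0,0} = 1
G(20) = mex{1,1} = 0
G(21) = mex{0,0} = 1
G(22) = mex{1,1} = 0
G(23) = mex{0,0} = 1
G(24) = mex{1,1} = 0
G(25) = mex{0,0} = 1
G(26) = mex{1,1} = 0
G(27) = mex{0,0} = 1
G(28) = mex{1,1} = 0
G(29) = mex{0,0} = 1
G(30) = mex{1,1} = 0
P-positions are exactly the n with G(n) = 0.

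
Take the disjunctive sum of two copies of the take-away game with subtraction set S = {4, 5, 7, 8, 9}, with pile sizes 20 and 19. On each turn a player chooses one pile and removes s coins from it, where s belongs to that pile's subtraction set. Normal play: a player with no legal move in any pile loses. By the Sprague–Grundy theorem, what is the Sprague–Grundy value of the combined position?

0

All piles use S = {4, 5, 7, 8, 9}:
G(0) = 0
G(1) = mex{} = 0
G(2) = mex{} = 0
G(3) = mex{} = 0
G(4) = mex{0} = 1
G(5) = mex{0,0} = 1
G(6) = mex{0,0} = 1
G(7) = mex{0,0,0} = 1
G(8) = mex{1,0,0,0} = 2
G(9) = mex{1,1,0,0,0} = 2
G(10) = mex{1,1,0,0,0} = 2
G(11) = mex{1,1,1,0,0} = 2
G(12) = mex{2,1,1,1,0} = 3
G(13) = mex{2,2,1,1,1} = 0
G(14) = mex{2,2,1,1,1} = 0
G(15) = mex{2,2,2,1,1} = 0
G(16) = mex{3,2,2,2,1} = 0
G(17) = mex{0,3,2,2,2} = 1
G(18) = mex{0,0,2,2,2} = 1
G(19) = mex{0,0,3,2,2} = 1
G(20) = mex{0,0,0,3,2} = 1
Pile A: G(20) = 1.
Pile B: G(19) = 1.
Combined Grundy value = 1 ⊕ 1 = 0.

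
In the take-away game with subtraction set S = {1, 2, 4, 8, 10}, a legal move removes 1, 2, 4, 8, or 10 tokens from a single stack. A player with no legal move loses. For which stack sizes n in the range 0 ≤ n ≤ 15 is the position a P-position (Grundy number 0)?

n :  0  1  2  3  4  5  6  7  8  9 10 11 12 13 14 15
G :  0  1  2  0  1  2  0  1  2  0  1  2  0  1  2  0
P-positions are exactly the n with G(n) = 0.

0, 3, 6, 9, 12, 15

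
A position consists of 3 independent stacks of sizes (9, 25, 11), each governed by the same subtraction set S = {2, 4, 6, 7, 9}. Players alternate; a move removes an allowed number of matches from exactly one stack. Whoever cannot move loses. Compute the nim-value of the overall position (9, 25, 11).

5

All stacks use S = {2, 4, 6, 7, 9}:
G(0) = 0
G(1) = mex{} = 0
G(2) = mex{0} = 1
G(3) = mex{0} = 1
G(4) = mex{1,0} = 2
G(5) = mex{1,0} = 2
G(6) = mex{2,1,0} = 3
G(7) = mex{2,1,0,0} = 3
G(8) = mex{3,2,1,0} = 4
G(9) = mex{3,2,1,1,0} = 4
G(10) = mex{4,3,2,1,0} = 5
G(11) = mex{4,3,2,2,1} = 0
G(12) = mex{5,4,3,2,1} = 0
G(13) = mex{0,4,3,3,2} = 1
G(14) = mex{0,5,4,3,2} = 1
G(15) = mex{1,0,4,4,3} = 2
G(16) = mex{1,0,5,4,3} = 2
G(17) = mex{2,1,0,5,4} = 3
G(18) = mex{2,1,0,0,4} = 3
G(19) = mex{3,2,1,0,5} = 4
G(20) = mex{3,2,1,1,0} = 4
G(21) = mex{4,3,2,1,0} = 5
G(22) = mex{4,3,2,2,1} = 0
G(23) = mex{5,4,3,2,1} = 0
G(24) = mex{0,4,3,3,2} = 1
G(25) = mex{0,5,4,3,2} = 1
Stack A: G(9) = 4.
Stack B: G(25) = 1.
Stack C: G(11) = 0.
Combined Grundy value = 4 ⊕ 1 ⊕ 0 = 5.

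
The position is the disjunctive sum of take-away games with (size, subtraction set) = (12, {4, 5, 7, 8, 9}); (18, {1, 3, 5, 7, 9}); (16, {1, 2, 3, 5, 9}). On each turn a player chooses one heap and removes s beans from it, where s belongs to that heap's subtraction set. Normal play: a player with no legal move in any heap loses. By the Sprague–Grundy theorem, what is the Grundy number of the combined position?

Heap A, S = {4, 5, 7, 8, 9}:
G(0) = 0
G(1) = mex{} = 0
G(2) = mex{} = 0
G(3) = mex{} = 0
G(4) = mex{0} = 1
G(5) = mex{0,0} = 1
G(6) = mex{0,0} = 1
G(7) = mex{0,0,0} = 1
G(8) = mex{1,0,0,0} = 2
G(9) = mex{1,1,0,0,0} = 2
G(10) = mex{1,1,0,0,0} = 2
G(11) = mex{1,1,1,0,0} = 2
G(12) = mex{2,1,1,1,0} = 3
G_A(12) = 3.
Heap B, S = {1, 3, 5, 7, 9}:
G(0) = 0
G(1) = mex{0} = 1
G(2) = mex{1} = 0
G(3) = mex{0,0} = 1
G(4) = mex{1,1} = 0
G(5) = mex{0,0,0} = 1
G(6) = mex{1,1,1} = 0
G(7) = mex{0,0,0,0} = 1
G(8) = mex{1,1,1,1} = 0
G(9) = mex{0,0,0,0,0} = 1
G(10) = mex{1,1,1,1,1} = 0
G(11) = mex{0,0,0,0,0} = 1
G(12) = mex{1,1,1,1,1} = 0
G(13) = mex{0,0,0,0,0} = 1
G(14) = mex{1,1,1,1,1} = 0
G(15) = mex{0,0,0,0,0} = 1
G(16) = mex{1,1,1,1,1} = 0
G(17) = mex{0,0,0,0,0} = 1
G(18) = mex{1,1,1,1,1} = 0
G_B(18) = 0.
Heap C, S = {1, 2, 3, 5, 9}:
G(0) = 0
G(1) = mex{0} = 1
G(2) = mex{1,0} = 2
G(3) = mex{2,1,0} = 3
G(4) = mex{3,2,1} = 0
G(5) = mex{0,3,2,0} = 1
G(6) = mex{1,0,3,1} = 2
G(7) = mex{2,1,0,2} = 3
G(8) = mex{3,2,1,3} = 0
G(9) = mex{0,3,2,0,0} = 1
G(10) = mex{1,0,3,1,1} = 2
G(11) = mex{2,1,0,2,2} = 3
G(12) = mex{3,2,1,3,3} = 0
G(13) = mex{0,3,2,0,0} = 1
G(14) = mex{1,0,3,1,1} = 2
G(15) = mex{2,1,0,2,2} = 3
G(16) = mex{3,2,1,3,3} = 0
G_C(16) = 0.
Combined Grundy value = 3 ⊕ 0 ⊕ 0 = 3.

3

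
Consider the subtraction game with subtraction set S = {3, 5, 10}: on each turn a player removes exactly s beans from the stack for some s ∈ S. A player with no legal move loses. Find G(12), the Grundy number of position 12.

1

G(0) = 0
G(1) = mex{} = 0
G(2) = mex{} = 0
G(3) = mex{0} = 1
G(4) = mex{0} = 1
G(5) = mex{0,0} = 1
G(6) = mex{1,0} = 2
G(7) = mex{1,0} = 2
G(8) = mex{1,1} = 0
G(9) = mex{2,1} = 0
G(10) = mex{2,1,0} = 3
G(11) = mex{0,2,0} = 1
G(12) = mex{0,2,0} = 1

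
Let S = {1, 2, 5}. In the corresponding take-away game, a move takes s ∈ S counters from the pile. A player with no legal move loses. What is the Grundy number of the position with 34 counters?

1

G(0) = 0
G(1) = mex{0} = 1
G(2) = mex{1,0} = 2
G(3) = mex{2,1} = 0
G(4) = mex{0,2} = 1
G(5) = mex{1,0,0} = 2
G(6) = mex{2,1,1} = 0
G(7) = mex{0,2,2} = 1
G(8) = mex{1,0,0} = 2
G(9) = mex{2,1,1} = 0
G(10) = mex{0,2,2} = 1
G(11) = mex{1,0,0} = 2
G(12) = mex{2,1,1} = 0
G(13) = mex{0,2,2} = 1
G(14) = mex{1,0,0} = 2
G(15) = mex{2,1,1} = 0
G(16) = mex{0,2,2} = 1
G(17) = mex{1,0,0} = 2
G(18) = mex{2,1,1} = 0
G(19) = mex{0,2,2} = 1
G(20) = mex{1,0,0} = 2
G(21) = mex{2,1,1} = 0
G(22) = mex{0,2,2} = 1
G(23) = mex{1,0,0} = 2
G(24) = mex{2,1,1} = 0
G(25) = mex{0,2,2} = 1
G(26) = mex{1,0,0} = 2
G(27) = mex{2,1,1} = 0
G(28) = mex{0,2,2} = 1
G(29) = mex{1,0,0} = 2
G(30) = mex{2,1,1} = 0
G(31) = mex{0,2,2} = 1
G(32) = mex{1,0,0} = 2
G(33) = mex{2,1,1} = 0
G(34) = mex{0,2,2} = 1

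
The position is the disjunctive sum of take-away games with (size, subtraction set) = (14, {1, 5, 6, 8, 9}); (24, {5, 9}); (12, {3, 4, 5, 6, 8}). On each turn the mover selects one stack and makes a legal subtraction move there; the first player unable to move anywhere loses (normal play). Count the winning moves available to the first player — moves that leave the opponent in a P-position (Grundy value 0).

Stack A, S = {1, 5, 6, 8, 9}:
n :  0  1  2  3  4  5  6  7  8  9 10 11 12 13 14
G :  0  1  0  1  0  1  2  3  2  3  2  3  4  5  0
G_A(14) = 0.
Stack B, S = {5, 9}:
n :  0  1  2  3  4  5  6  7  8  9 10 11 12 13 14 15 16 17 18 19 20 21 22 23 24
G :  0  0  0  0  0  1  1  1  1  1  2  2  2  2  0  0  0  0  0  1  1  1  1  1  2
G_B(24) = 2.
Stack C, S = {3, 4, 5, 6, 8}:
G(0) = 0
G(1) = mex{} = 0
G(2) = mex{} = 0
G(3) = mex{0} = 1
G(4) = mex{0,0} = 1
G(5) = mex{0,0,0} = 1
G(6) = mex{1,0,0,0} = 2
G(7) = mex{1,1,0,0} = 2
G(8) = mex{1,1,1,0,0} = 2
G(9) = mex{2,1,1,1,0} = 3
G(10) = mex{2,2,1,1,0} = 3
G(11) = mex{2,2,2,1,1} = 0
G(12) = mex{3,2,2,2,1} = 0
G_C(12) = 0.
Combined Grundy value = 0 ⊕ 2 ⊕ 0 = 2.
A winning move leaves total XOR = 0, i.e. changes one component's Grundy value g to g ⊕ X where X is the current total.
Stack A: need g' = 0⊕2 = 2. Options: 14−1→G=5, 14−5→G=3, 14−6→G=2, 14−8→G=2, 14−9→G=1. Hits: 2.
Stack B: need g' = 2⊕2 = 0. Options: 24−5→G=1, 24−9→G=0. Hits: 1.
Stack C: need g' = 0⊕2 = 2. Options: 12−3→G=3, 12−4→G=2, 12−5→G=2, 12−6→G=2, 12−8→G=1. Hits: 3.

6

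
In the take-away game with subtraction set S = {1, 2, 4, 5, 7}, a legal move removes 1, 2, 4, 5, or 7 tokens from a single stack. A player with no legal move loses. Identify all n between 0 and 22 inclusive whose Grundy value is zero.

G(0) = 0
G(1) = mex{0} = 1
G(2) = mex{1,0} = 2
G(3) = mex{2,1} = 0
G(4) = mex{0,2,0} = 1
G(5) = mex{1,0,1,0} = 2
G(6) = mex{2,1,2,1} = 0
G(7) = mex{0,2,0,2,0} = 1
G(8) = mex{1,0,1,0,1} = 2
G(9) = mex{2,1,2,1,2} = 0
G(10) = mex{0,2,0,2,0} = 1
G(11) = mex{1,0,1,0,1} = 2
G(12) = mex{2,1,2,1,2} = 0
G(13) = mex{0,2,0,2,0} = 1
G(14) = mex{1,0,1,0,1} = 2
G(15) = mex{2,1,2,1,2} = 0
G(16) = mex{0,2,0,2,0} = 1
G(17) = mex{1,0,1,0,1} = 2
G(18) = mex{2,1,2,1,2} = 0
G(19) = mex{0,2,0,2,0} = 1
G(20) = mex{1,0,1,0,1} = 2
G(21) = mex{2,1,2,1,2} = 0
G(22) = mex{0,2,0,2,0} = 1
P-positions are exactly the n with G(n) = 0.

0, 3, 6, 9, 12, 15, 18, 21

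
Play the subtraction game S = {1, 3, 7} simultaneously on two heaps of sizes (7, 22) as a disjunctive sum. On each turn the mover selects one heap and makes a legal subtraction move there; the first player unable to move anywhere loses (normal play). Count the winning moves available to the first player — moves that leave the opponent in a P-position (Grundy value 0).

6

All heaps use S = {1, 3, 7}:
G(0) = 0
G(1) = mex{0} = 1
G(2) = mex{1} = 0
G(3) = mex{0,0} = 1
G(4) = mex{1,1} = 0
G(5) = mex{0,0} = 1
G(6) = mex{1,1} = 0
G(7) = mex{0,0,0} = 1
G(8) = mex{1,1,1} = 0
G(9) = mex{0,0,0} = 1
G(10) = mex{1,1,1} = 0
G(11) = mex{0,0,0} = 1
G(12) = mex{1,1,1} = 0
G(13) = mex{0,0,0} = 1
G(14) = mex{1,1,1} = 0
G(15) = mex{0,0,0} = 1
G(16) = mex{1,1,1} = 0
G(17) = mex{0,0,0} = 1
G(18) = mex{1,1,1} = 0
G(19) = mex{0,0,0} = 1
G(20) = mex{1,1,1} = 0
G(21) = mex{0,0,0} = 1
G(22) = mex{1,1,1} = 0
Heap A: G(7) = 1.
Heap B: G(22) = 0.
Combined Grundy value = 1 ⊕ 0 = 1.
A winning move leaves total XOR = 0, i.e. changes one component's Grundy value g to g ⊕ X where X is the current total.
Heap A: need g' = 1⊕1 = 0. Options: 7−1→G=0, 7−3→G=0, 7−7→G=0. Hits: 3.
Heap B: need g' = 0⊕1 = 1. Options: 22−1→G=1, 22−3→G=1, 22−7→G=1. Hits: 3.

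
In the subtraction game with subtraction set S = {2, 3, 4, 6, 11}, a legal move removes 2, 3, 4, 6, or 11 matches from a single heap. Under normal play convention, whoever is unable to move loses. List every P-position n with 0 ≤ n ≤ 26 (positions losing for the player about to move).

G(0) = 0
G(1) = mex{} = 0
G(2) = mex{0} = 1
G(3) = mex{0,0} = 1
G(4) = mex{1,0,0} = 2
G(5) = mex{1,1,0} = 2
G(6) = mex{2,1,1,0} = 3
G(7) = mex{2,2,1,0} = 3
G(8) = mex{3,2,2,1} = 0
G(9) = mex{3,3,2,1} = 0
G(10) = mex{0,3,3,2} = 1
G(11) = mex{0,0,3,2,0} = 1
G(12) = mex{1,0,0,3,0} = 2
G(13) = mex{1,1,0,3,1} = 2
G(14) = mex{2,1,1,0,1} = 3
G(15) = mex{2,2,1,0,2} = 3
G(16) = mex{3,2,2,1,2} = 0
G(17) = mex{3,3,2,1,3} = 0
G(18) = mex{0,3,3,2,3} = 1
G(19) = mex{0,0,3,2,0} = 1
G(20) = mex{1,0,0,3,0} = 2
G(21) = mex{1,1,0,3,1} = 2
G(22) = mex{2,1,1,0,1} = 3
G(23) = mex{2,2,1,0,2} = 3
G(24) = mex{3,2,2,1,2} = 0
G(25) = mex{3,3,2,1,3} = 0
G(26) = mex{0,3,3,2,3} = 1
P-positions are exactly the n with G(n) = 0.

0, 1, 8, 9, 16, 17, 24, 25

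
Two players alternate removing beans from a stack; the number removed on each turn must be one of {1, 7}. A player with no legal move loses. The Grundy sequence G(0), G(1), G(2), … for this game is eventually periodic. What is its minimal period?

n :  0  1  2  3  4  5  6  7  8  9 10 11 12 13 14
G :  0  1  0  1  0  1  0  1  0  1  0  1  0  1  0
G(n+2) = G(n) holds for n = 0,…,6 (a full window of length max(S) = 7), so the sequence is purely periodic with period 2.

2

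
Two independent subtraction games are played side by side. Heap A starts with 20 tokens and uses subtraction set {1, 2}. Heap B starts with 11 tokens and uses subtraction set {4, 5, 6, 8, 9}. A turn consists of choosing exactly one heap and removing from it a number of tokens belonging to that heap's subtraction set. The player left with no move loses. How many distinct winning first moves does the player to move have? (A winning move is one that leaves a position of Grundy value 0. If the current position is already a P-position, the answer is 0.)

Heap A, S = {1, 2}:
G(0) = 0
G(1) = mex{0} = 1
G(2) = mex{1,0} = 2
G(3) = mex{2,1} = 0
G(4) = mex{0,2} = 1
G(5) = mex{1,0} = 2
G(6) = mex{2,1} = 0
G(7) = mex{0,2} = 1
G(8) = mex{1,0} = 2
G(9) = mex{2,1} = 0
G(10) = mex{0,2} = 1
G(11) = mex{1,0} = 2
G(12) = mex{2,1} = 0
G(13) = mex{0,2} = 1
G(14) = mex{1,0} = 2
G(15) = mex{2,1} = 0
G(16) = mex{0,2} = 1
G(17) = mex{1,0} = 2
G(18) = mex{2,1} = 0
G(19) = mex{0,2} = 1
G(20) = mex{1,0} = 2
G_A(20) = 2.
Heap B, S = {4, 5, 6, 8, 9}:
n :  0  1  2  3  4  5  6  7  8  9 10 11
G :  0  0  0  0  1  1  1  1  2  2  2  2
G_B(11) = 2.
Combined Grundy value = 2 ⊕ 2 = 0.
A winning move leaves total XOR = 0, i.e. changes one component's Grundy value g to g ⊕ X where X is the current total.
Heap A: target g' = 2⊕0 = 2, but every legal move changes the Grundy value (mex property), so 0 moves.
Heap B: target g' = 2⊕0 = 2, but every legal move changes the Grundy value (mex property), so 0 moves.

0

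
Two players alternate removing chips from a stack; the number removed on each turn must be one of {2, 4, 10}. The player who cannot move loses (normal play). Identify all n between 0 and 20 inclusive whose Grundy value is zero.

G(0) = 0
G(1) = mex{} = 0
G(2) = mex{0} = 1
G(3) = mex{0} = 1
G(4) = mex{1,0} = 2
G(5) = mex{1,0} = 2
G(6) = mex{2,1} = 0
G(7) = mex{2,1} = 0
G(8) = mex{0,2} = 1
G(9) = mex{0,2} = 1
G(10) = mex{1,0,0} = 2
G(11) = mex{1,0,0} = 2
G(12) = mex{2,1,1} = 0
G(13) = mex{2,1,1} = 0
G(14) = mex{0,2,2} = 1
G(15) = mex{0,2,2} = 1
G(16) = mex{1,0,0} = 2
G(17) = mex{1,0,0} = 2
G(18) = mex{2,1,1} = 0
G(19) = mex{2,1,1} = 0
G(20) = mex{0,2,2} = 1
P-positions are exactly the n with G(n) = 0.

0, 1, 6, 7, 12, 13, 18, 19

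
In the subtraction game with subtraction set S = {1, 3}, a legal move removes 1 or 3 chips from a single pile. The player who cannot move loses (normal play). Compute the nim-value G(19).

1

G(0) = 0
G(1) = mex{0} = 1
G(2) = mex{1} = 0
G(3) = mex{0,0} = 1
G(4) = mex{1,1} = 0
G(5) = mex{0,0} = 1
G(6) = mex{1,1} = 0
G(7) = mex{0,0} = 1
G(8) = mex{1,1} = 0
G(9) = mex{0,0} = 1
G(10) = mex{1,1} = 0
G(11) = mex{0,0} = 1
G(12) = mex{1,1} = 0
G(13) = mex{0,0} = 1
G(14) = mex{1,1} = 0
G(15) = mex{0,0} = 1
G(16) = mex{1,1} = 0
G(17) = mex{0,0} = 1
G(18) = mex{1,1} = 0
G(19) = mex{0,0} = 1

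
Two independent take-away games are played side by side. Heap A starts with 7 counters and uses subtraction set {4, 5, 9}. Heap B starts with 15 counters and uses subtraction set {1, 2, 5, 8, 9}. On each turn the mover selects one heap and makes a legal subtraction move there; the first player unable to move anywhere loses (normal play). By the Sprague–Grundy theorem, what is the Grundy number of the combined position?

Heap A, S = {4, 5, 9}:
G(0) = 0
G(1) = mex{} = 0
G(2) = mex{} = 0
G(3) = mex{} = 0
G(4) = mex{0} = 1
G(5) = mex{0,0} = 1
G(6) = mex{0,0} = 1
G(7) = mex{0,0} = 1
G_A(7) = 1.
Heap B, S = {1, 2, 5, 8, 9}:
n :  0  1  2  3  4  5  6  7  8  9 10 11 12 13 14 15
G :  0  1  2  0  1  2  0  1  2  3  0  1  2  0  1  2
G_B(15) = 2.
Combined Grundy value = 1 ⊕ 2 = 3.

3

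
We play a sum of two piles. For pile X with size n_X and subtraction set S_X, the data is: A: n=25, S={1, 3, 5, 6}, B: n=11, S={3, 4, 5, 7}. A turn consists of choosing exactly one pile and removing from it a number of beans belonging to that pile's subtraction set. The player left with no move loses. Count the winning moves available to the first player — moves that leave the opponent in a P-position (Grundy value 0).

3

Pile A, S = {1, 3, 5, 6}:
n :  0  1  2  3  4  5  6  7  8  9 10 11 12 13 14 15 16 17 18 19 20 21 22 23 24 25
G :  0  1  0  1  0  1  2  3  2  3  2  0  1  0  1  0  1  2  3  2  3  2  0  1  0  1
G_A(25) = 1.
Pile B, S = {3, 4, 5, 7}:
G(0) = 0
G(1) = mex{} = 0
G(2) = mex{} = 0
G(3) = mex{0} = 1
G(4) = mex{0,0} = 1
G(5) = mex{0,0,0} = 1
G(6) = mex{1,0,0} = 2
G(7) = mex{1,1,0,0} = 2
G(8) = mex{1,1,1,0} = 2
G(9) = mex{2,1,1,0} = 3
G(10) = mex{2,2,1,1} = 0
G(11) = mex{2,2,2,1} = 0
G_B(11) = 0.
Combined Grundy value = 1 ⊕ 0 = 1.
A winning move leaves total XOR = 0, i.e. changes one component's Grundy value g to g ⊕ X where X is the current total.
Pile A: need g' = 1⊕1 = 0. Options: 25−1→G=0, 25−3→G=0, 25−5→G=3, 25−6→G=2. Hits: 2.
Pile B: need g' = 0⊕1 = 1. Options: 11−3→G=2, 11−4→G=2, 11−5→G=2, 11−7→G=1. Hits: 1.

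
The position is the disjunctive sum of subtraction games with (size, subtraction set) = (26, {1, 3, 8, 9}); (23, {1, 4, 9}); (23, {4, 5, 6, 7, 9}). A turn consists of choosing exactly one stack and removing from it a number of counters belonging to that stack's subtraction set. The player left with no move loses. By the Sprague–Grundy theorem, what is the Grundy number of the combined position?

Stack A, S = {1, 3, 8, 9}:
n :  0  1  2  3  4  5  6  7  8  9 10 11 12 13 14 15 16 17 18 19 20 21 22 23 24 25 26
G :  0  1  0  1  0  1  0  1  2  3  2  3  2  3  2  3  0  1  0  1  0  1  0  1  2  3  2
G_A(26) = 2.
Stack B, S = {1, 4, 9}:
n :  0  1  2  3  4  5  6  7  8  9 10 11 12 13 14 15 16 17 18 19 20 21 22 23
G :  0  1  0  1  2  0  1  0  1  2  0  1  0  1  2  0  1  0  1  2  0  1  0  1
G_B(23) = 1.
Stack C, S = {4, 5, 6, 7, 9}:
G(0) = 0
G(1) = mex{} = 0
G(2) = mex{} = 0
G(3) = mex{} = 0
G(4) = mex{0} = 1
G(5) = mex{0,0} = 1
G(6) = mex{0,0,0} = 1
G(7) = mex{0,0,0,0} = 1
G(8) = mex{1,0,0,0} = 2
G(9) = mex{1,1,0,0,0} = 2
G(10) = mex{1,1,1,0,0} = 2
G(11) = mex{1,1,1,1,0} = 2
G(12) = mex{2,1,1,1,0} = 3
G(13) = mex{2,2,1,1,1} = 0
G(14) = mex{2,2,2,1,1} = 0
G(15) = mex{2,2,2,2,1} = 0
G(16) = mex{3,2,2,2,1} = 0
G(17) = mex{0,3,2,2,2} = 1
G(18) = mex{0,0,3,2,2} = 1
G(19) = mex{0,0,0,3,2} = 1
G(20) = mex{0,0,0,0,2} = 1
G(21) = mex{1,0,0,0,3} = 2
G(22) = mex{1,1,0,0,0} = 2
G(23) = mex{1,1,1,0,0} = 2
G_C(23) = 2.
Combined Grundy value = 2 ⊕ 1 ⊕ 2 = 1.

1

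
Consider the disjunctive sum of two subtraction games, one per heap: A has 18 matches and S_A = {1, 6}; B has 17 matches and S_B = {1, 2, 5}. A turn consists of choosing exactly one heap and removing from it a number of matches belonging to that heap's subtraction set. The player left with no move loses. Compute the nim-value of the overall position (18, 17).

Heap A, S = {1, 6}:
G(0) = 0
G(1) = mex{0} = 1
G(2) = mex{1} = 0
G(3) = mex{0} = 1
G(4) = mex{1} = 0
G(5) = mex{0} = 1
G(6) = mex{1,0} = 2
G(7) = mex{2,1} = 0
G(8) = mex{0,0} = 1
G(9) = mex{1,1} = 0
G(10) = mex{0,0} = 1
G(11) = mex{1,1} = 0
G(12) = mex{0,2} = 1
G(13) = mex{1,0} = 2
G(14) = mex{2,1} = 0
G(15) = mex{0,0} = 1
G(16) = mex{1,1} = 0
G(17) = mex{0,0} = 1
G(18) = mex{1,1} = 0
G_A(18) = 0.
Heap B, S = {1, 2, 5}:
G(0) = 0
G(1) = mex{0} = 1
G(2) = mex{1,0} = 2
G(3) = mex{2,1} = 0
G(4) = mex{0,2} = 1
G(5) = mex{1,0,0} = 2
G(6) = mex{2,1,1} = 0
G(7) = mex{0,2,2} = 1
G(8) = mex{1,0,0} = 2
G(9) = mex{2,1,1} = 0
G(10) = mex{0,2,2} = 1
G(11) = mex{1,0,0} = 2
G(12) = mex{2,1,1} = 0
G(13) = mex{0,2,2} = 1
G(14) = mex{1,0,0} = 2
G(15) = mex{2,1,1} = 0
G(16) = mex{0,2,2} = 1
G(17) = mex{1,0,0} = 2
G_B(17) = 2.
Combined Grundy value = 0 ⊕ 2 = 2.

2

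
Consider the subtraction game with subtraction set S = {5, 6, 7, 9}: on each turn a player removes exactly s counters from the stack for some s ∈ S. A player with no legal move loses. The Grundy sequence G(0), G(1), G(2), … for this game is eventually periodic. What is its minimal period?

G(0) = 0
G(1) = mex{} = 0
G(2) = mex{} = 0
G(3) = mex{} = 0
G(4) = mex{} = 0
G(5) = mex{0} = 1
G(6) = mex{0,0} = 1
G(7) = mex{0,0,0} = 1
G(8) = mex{0,0,0} = 1
G(9) = mex{0,0,0,0} = 1
G(10) = mex{1,0,0,0} = 2
G(11) = mex{1,1,0,0} = 2
G(12) = mex{1,1,1,0} = 2
G(13) = mex{1,1,1,0} = 2
G(14) = mex{1,1,1,1} = 0
G(15) = mex{2,1,1,1} = 0
G(16) = mex{2,2,1,1} = 0
G(17) = mex{2,2,2,1} = 0
G(18) = mex{2,2,2,1} = 0
G(19) = mex{0,2,2,2} = 1
G(20) = mex{0,0,2,2} = 1
G(21) = mex{0,0,0,2} = 1
G(22) = mex{0,0,0,2} = 1
G(23) = mex{0,0,0,0} = 1
G(24) = mex{1,0,0,0} = 2
G(25) = mex{1,1,0,0} = 2
G(26) = mex{1,1,1,0} = 2
G(27) = mex{1,1,1,0} = 2
G(28) = mex{1,1,1,1} = 0
G(29) = mex{2,1,1,1} = 0
G(n+14) = G(n) holds for n = 0,…,8 (a full window of length max(S) = 9), so the sequence is purely periodic with period 14.

14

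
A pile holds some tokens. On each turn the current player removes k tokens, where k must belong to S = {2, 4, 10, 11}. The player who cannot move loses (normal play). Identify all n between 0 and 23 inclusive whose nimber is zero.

0, 1, 6, 7, 13, 14, 19, 20

G(0) = 0
G(1) = mex{} = 0
G(2) = mex{0} = 1
G(3) = mex{0} = 1
G(4) = mex{1,0} = 2
G(5) = mex{1,0} = 2
G(6) = mex{2,1} = 0
G(7) = mex{2,1} = 0
G(8) = mex{0,2} = 1
G(9) = mex{0,2} = 1
G(10) = mex{1,0,0} = 2
G(11) = mex{1,0,0,0} = 2
G(12) = mex{2,1,1,0} = 3
G(13) = mex{2,1,1,1} = 0
G(14) = mex{3,2,2,1} = 0
G(15) = mex{0,2,2,2} = 1
G(16) = mex{0,3,0,2} = 1
G(17) = mex{1,0,0,0} = 2
G(18) = mex{1,0,1,0} = 2
G(19) = mex{2,1,1,1} = 0
G(20) = mex{2,1,2,1} = 0
G(21) = mex{0,2,2,2} = 1
G(22) = mex{0,2,3,2} = 1
G(23) = mex{1,0,0,3} = 2
P-positions are exactly the n with G(n) = 0.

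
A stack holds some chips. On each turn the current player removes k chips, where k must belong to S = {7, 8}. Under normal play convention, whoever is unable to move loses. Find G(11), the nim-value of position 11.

1

G(0) = 0
G(1) = mex{} = 0
G(2) = mex{} = 0
G(3) = mex{} = 0
G(4) = mex{} = 0
G(5) = mex{} = 0
G(6) = mex{} = 0
G(7) = mex{0} = 1
G(8) = mex{0,0} = 1
G(9) = mex{0,0} = 1
G(10) = mex{0,0} = 1
G(11) = mex{0,0} = 1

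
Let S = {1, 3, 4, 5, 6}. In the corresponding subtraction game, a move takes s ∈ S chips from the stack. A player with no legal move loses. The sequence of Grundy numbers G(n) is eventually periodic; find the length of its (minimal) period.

G(0) = 0
G(1) = mex{0} = 1
G(2) = mex{1} = 0
G(3) = mex{0,0} = 1
G(4) = mex{1,1,0} = 2
G(5) = mex{2,0,1,0} = 3
G(6) = mex{3,1,0,1,0} = 2
G(7) = mex{2,2,1,0,1} = 3
G(8) = mex{3,3,2,1,0} = 4
G(9) = mex{4,2,3,2,1} = 0
G(10) = mex{0,3,2,3,2} = 1
G(11) = mex{1,4,3,2,3} = 0
G(12) = mex{0,0,4,3,2} = 1
G(13) = mex{1,1,0,4,3} = 2
G(14) = mex{2,0,1,0,4} = 3
G(15) = mex{3,1,0,1,0} = 2
G(16) = mex{2,2,1,0,1} = 3
G(17) = mex{3,3,2,1,0} = 4
G(18) = mex{4,2,3,2,1} = 0
G(19) = mex{0,3,2,3,2} = 1
G(n+9) = G(n) holds for n = 0,…,5 (a full window of length max(S) = 6), so the sequence is purely periodic with period 9.

9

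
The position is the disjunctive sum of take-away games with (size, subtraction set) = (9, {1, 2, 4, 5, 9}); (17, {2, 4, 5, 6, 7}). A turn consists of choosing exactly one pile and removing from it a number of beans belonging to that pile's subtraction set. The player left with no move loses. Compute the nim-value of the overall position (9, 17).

7

Pile A, S = {1, 2, 4, 5, 9}:
n : 0 1 2 3 4 5 6 7 8 9
G : 0 1 2 0 1 2 0 1 2 3
G_A(9) = 3.
Pile B, S = {2, 4, 5, 6, 7}:
G(0) = 0
G(1) = mex{} = 0
G(2) = mex{0} = 1
G(3) = mex{0} = 1
G(4) = mex{1,0} = 2
G(5) = mex{1,0,0} = 2
G(6) = mex{2,1,0,0} = 3
G(7) = mex{2,1,1,0,0} = 3
G(8) = mex{3,2,1,1,0} = 4
G(9) = mex{3,2,2,1,1} = 0
G(10) = mex{4,3,2,2,1} = 0
G(11) = mex{0,3,3,2,2} = 1
G(12) = mex{0,4,3,3,2} = 1
G(13) = mex{1,0,4,3,3} = 2
G(14) = mex{1,0,0,4,3} = 2
G(15) = mex{2,1,0,0,4} = 3
G(16) = mex{2,1,1,0,0} = 3
G(17) = mex{3,2,1,1,0} = 4
G_B(17) = 4.
Combined Grundy value = 3 ⊕ 4 = 7.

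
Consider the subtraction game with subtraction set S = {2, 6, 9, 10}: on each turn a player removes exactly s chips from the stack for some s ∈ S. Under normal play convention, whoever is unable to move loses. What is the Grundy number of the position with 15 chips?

3

n :  0  1  2  3  4  5  6  7  8  9 10 11 12 13 14 15
G :  0  0  1  1  0  0  1  1  0  2  1  3  0  2  1  3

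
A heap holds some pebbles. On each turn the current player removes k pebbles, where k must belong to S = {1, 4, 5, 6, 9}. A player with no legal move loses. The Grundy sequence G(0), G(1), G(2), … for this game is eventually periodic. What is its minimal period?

G(0) = 0
G(1) = mex{0} = 1
G(2) = mex{1} = 0
G(3) = mex{0} = 1
G(4) = mex{1,0} = 2
G(5) = mex{2,1,0} = 3
G(6) = mex{3,0,1,0} = 2
G(7) = mex{2,1,0,1} = 3
G(8) = mex{3,2,1,0} = 4
G(9) = mex{4,3,2,1,0} = 5
G(10) = mex{5,2,3,2,1} = 0
G(11) = mex{0,3,2,3,0} = 1
G(12) = mex{1,4,3,2,1} = 0
G(13) = mex{0,5,4,3,2} = 1
G(14) = mex{1,0,5,4,3} = 2
G(15) = mex{2,1,0,5,2} = 3
G(16) = mex{3,0,1,0,3} = 2
G(17) = mex{2,1,0,1,4} = 3
G(18) = mex{3,2,1,0,5} = 4
G(19) = mex{4,3,2,1,0} = 5
G(20) = mex{5,2,3,2,1} = 0
G(21) = mex{0,3,2,3,0} = 1
G(n+10) = G(n) holds for n = 0,…,8 (a full window of length max(S) = 9), so the sequence is purely periodic with period 10.

10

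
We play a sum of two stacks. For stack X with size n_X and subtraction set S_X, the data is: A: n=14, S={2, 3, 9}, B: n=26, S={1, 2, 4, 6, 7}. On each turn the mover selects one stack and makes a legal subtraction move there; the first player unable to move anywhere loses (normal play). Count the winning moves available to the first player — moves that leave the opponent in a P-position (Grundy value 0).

2

Stack A, S = {2, 3, 9}:
G(0) = 0
G(1) = mex{} = 0
G(2) = mex{0} = 1
G(3) = mex{0,0} = 1
G(4) = mex{1,0} = 2
G(5) = mex{1,1} = 0
G(6) = mex{2,1} = 0
G(7) = mex{0,2} = 1
G(8) = mex{0,0} = 1
G(9) = mex{1,0,0} = 2
G(10) = mex{1,1,0} = 2
G(11) = mex{2,1,1} = 0
G(12) = mex{2,2,1} = 0
G(13) = mex{0,2,2} = 1
G(14) = mex{0,0,0} = 1
G_A(14) = 1.
Stack B, S = {1, 2, 4, 6, 7}:
G(0) = 0
G(1) = mex{0} = 1
G(2) = mex{1,0} = 2
G(3) = mex{2,1} = 0
G(4) = mex{0,2,0} = 1
G(5) = mex{1,0,1} = 2
G(6) = mex{2,1,2,0} = 3
G(7) = mex{3,2,0,1,0} = 4
G(8) = mex{4,3,1,2,1} = 0
G(9) = mex{0,4,2,0,2} = 1
G(10) = mex{1,0,3,1,0} = 2
G(11) = mex{2,1,4,2,1} = 0
G(12) = mex{0,2,0,3,2} = 1
G(13) = mex{1,0,1,4,3} = 2
G(14) = mex{2,1,2,0,4} = 3
G(15) = mex{3,2,0,1,0} = 4
G(16) = mex{4,3,1,2,1} = 0
G(17) = mex{0,4,2,0,2} = 1
G(18) = mex{1,0,3,1,0} = 2
G(19) = mex{2,1,4,2,1} = 0
G(20) = mex{0,2,0,3,2} = 1
G(21) = mex{1,0,1,4,3} = 2
G(22) = mex{2,1,2,0,4} = 3
G(23) = mex{3,2,0,1,0} = 4
G(24) = mex{4,3,1,2,1} = 0
G(25) = mex{0,4,2,0,2} = 1
G(26) = mex{1,0,3,1,0} = 2
G_B(26) = 2.
Combined Grundy value = 1 ⊕ 2 = 3.
A winning move leaves total XOR = 0, i.e. changes one component's Grundy value g to g ⊕ X where X is the current total.
Stack A: need g' = 1⊕3 = 2. Options: 14−2→G=0, 14−3→G=0, 14−9→G=0. Hits: 0.
Stack B: need g' = 2⊕3 = 1. Options: 26−1→G=1, 26−2→G=0, 26−4→G=3, 26−6→G=1, 26−7→G=0. Hits: 2.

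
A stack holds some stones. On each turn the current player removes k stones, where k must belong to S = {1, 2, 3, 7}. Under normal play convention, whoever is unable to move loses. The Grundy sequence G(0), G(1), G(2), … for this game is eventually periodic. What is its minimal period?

G(0) = 0
G(1) = mex{0} = 1
G(2) = mex{1,0} = 2
G(3) = mex{2,1,0} = 3
G(4) = mex{3,2,1} = 0
G(5) = mex{0,3,2} = 1
G(6) = mex{1,0,3} = 2
G(7) = mex{2,1,0,0} = 3
G(8) = mex{3,2,1,1} = 0
G(9) = mex{0,3,2,2} = 1
G(10) = mex{1,0,3,3} = 2
G(11) = mex{2,1,0,0} = 3
G(12) = mex{3,2,1,1} = 0
G(13) = mex{0,3,2,2} = 1
G(14) = mex{1,0,3,3} = 2
G(n+4) = G(n) holds for n = 0,…,6 (a full window of length max(S) = 7), so the sequence is purely periodic with period 4.

4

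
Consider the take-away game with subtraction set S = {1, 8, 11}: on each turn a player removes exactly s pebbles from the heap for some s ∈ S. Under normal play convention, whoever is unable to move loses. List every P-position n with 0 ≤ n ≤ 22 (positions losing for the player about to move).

0, 2, 4, 6, 9, 16, 18, 21

G(0) = 0
G(1) = mex{0} = 1
G(2) = mex{1} = 0
G(3) = mex{0} = 1
G(4) = mex{1} = 0
G(5) = mex{0} = 1
G(6) = mex{1} = 0
G(7) = mex{0} = 1
G(8) = mex{1,0} = 2
G(9) = mex{2,1} = 0
G(10) = mex{0,0} = 1
G(11) = mex{1,1,0} = 2
G(12) = mex{2,0,1} = 3
G(13) = mex{3,1,0} = 2
G(14) = mex{2,0,1} = 3
G(15) = mex{3,1,0} = 2
G(16) = mex{2,2,1} = 0
G(17) = mex{0,0,0} = 1
G(18) = mex{1,1,1} = 0
G(19) = mex{0,2,2} = 1
G(20) = mex{1,3,0} = 2
G(21) = mex{2,2,1} = 0
G(22) = mex{0,3,2} = 1
P-positions are exactly the n with G(n) = 0.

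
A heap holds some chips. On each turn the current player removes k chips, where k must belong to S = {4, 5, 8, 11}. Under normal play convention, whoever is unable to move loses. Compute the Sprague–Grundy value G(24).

2

n :  0  1  2  3  4  5  6  7  8  9 10 11 12 13 14 15 16 17 18 19 20 21 22 23 24
G :  0  0  0  0  1  1  1  1  2  2  2  2  3  3  3  0  0  0  0  1  1  1  1  2  2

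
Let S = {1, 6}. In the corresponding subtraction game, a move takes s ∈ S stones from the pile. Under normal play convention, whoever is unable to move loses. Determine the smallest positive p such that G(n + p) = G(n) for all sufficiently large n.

7

n :  0  1  2  3  4  5  6  7  8  9 10 11 12 13 14 15
G :  0  1  0  1  0  1  2  0  1  0  1  0  1  2  0  1
G(n+7) = G(n) holds for n = 0,…,5 (a full window of length max(S) = 6), so the sequence is purely periodic with period 7.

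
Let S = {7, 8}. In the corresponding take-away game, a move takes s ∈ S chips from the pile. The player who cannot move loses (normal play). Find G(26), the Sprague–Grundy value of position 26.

G(0) = 0
G(1) = mex{} = 0
G(2) = mex{} = 0
G(3) = mex{} = 0
G(4) = mex{} = 0
G(5) = mex{} = 0
G(6) = mex{} = 0
G(7) = mex{0} = 1
G(8) = mex{0,0} = 1
G(9) = mex{0,0} = 1
G(10) = mex{0,0} = 1
G(11) = mex{0,0} = 1
G(12) = mex{0,0} = 1
G(13) = mex{0,0} = 1
G(14) = mex{1,0} = 2
G(15) = mex{1,1} = 0
G(16) = mex{1,1} = 0
G(17) = mex{1,1} = 0
G(18) = mex{1,1} = 0
G(19) = mex{1,1} = 0
G(20) = mex{1,1} = 0
G(21) = mex{2,1} = 0
G(22) = mex{0,2} = 1
G(23) = mex{0,0} = 1
G(24) = mex{0,0} = 1
G(25) = mex{0,0} = 1
G(26) = mex{0,0} = 1

1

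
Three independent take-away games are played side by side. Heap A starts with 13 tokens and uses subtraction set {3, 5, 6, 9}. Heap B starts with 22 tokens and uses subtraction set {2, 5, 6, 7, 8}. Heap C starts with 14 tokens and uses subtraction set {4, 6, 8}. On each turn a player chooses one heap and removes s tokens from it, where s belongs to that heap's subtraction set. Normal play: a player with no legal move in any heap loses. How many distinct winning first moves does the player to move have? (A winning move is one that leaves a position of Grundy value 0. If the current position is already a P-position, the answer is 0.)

Heap A, S = {3, 5, 6, 9}:
G(0) = 0
G(1) = mex{} = 0
G(2) = mex{} = 0
G(3) = mex{0} = 1
G(4) = mex{0} = 1
G(5) = mex{0,0} = 1
G(6) = mex{1,0,0} = 2
G(7) = mex{1,0,0} = 2
G(8) = mex{1,1,0} = 2
G(9) = mex{2,1,1,0} = 3
G(10) = mex{2,1,1,0} = 3
G(11) = mex{2,2,1,0} = 3
G(12) = mex{3,2,2,1} = 0
G(13) = mex{3,2,2,1} = 0
G_A(13) = 0.
Heap B, S = {2, 5, 6, 7, 8}:
n :  0  1  2  3  4  5  6  7  8  9 10 11 12 13 14 15 16 17 18 19 20 21 22
G :  0  0  1  1  0  2  1  3  2  2  3  3  4  0  0  1  1  0  2  1  3  2  2
G_B(22) = 2.
Heap C, S = {4, 6, 8}:
G(0) = 0
G(1) = mex{} = 0
G(2) = mex{} = 0
G(3) = mex{} = 0
G(4) = mex{0} = 1
G(5) = mex{0} = 1
G(6) = mex{0,0} = 1
G(7) = mex{0,0} = 1
G(8) = mex{1,0,0} = 2
G(9) = mex{1,0,0} = 2
G(10) = mex{1,1,0} = 2
G(11) = mex{1,1,0} = 2
G(12) = mex{2,1,1} = 0
G(13) = mex{2,1,1} = 0
G(14) = mex{2,2,1} = 0
G_C(14) = 0.
Combined Grundy value = 0 ⊕ 2 ⊕ 0 = 2.
A winning move leaves total XOR = 0, i.e. changes one component's Grundy value g to g ⊕ X where X is the current total.
Heap A: need g' = 0⊕2 = 2. Options: 13−3→G=3, 13−5→G=2, 13−6→G=2, 13−9→G=1. Hits: 2.
Heap B: need g' = 2⊕2 = 0. Options: 22−2→G=3, 22−5→G=0, 22−6→G=1, 22−7→G=1, 22−8→G=0. Hits: 2.
Heap C: need g' = 0⊕2 = 2. Options: 14−4→G=2, 14−6→G=2, 14−8→G=1. Hits: 2.

6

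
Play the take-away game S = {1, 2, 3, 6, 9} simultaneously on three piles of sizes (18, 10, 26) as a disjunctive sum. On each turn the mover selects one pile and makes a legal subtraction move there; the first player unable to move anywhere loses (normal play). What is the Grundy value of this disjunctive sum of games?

2

All piles use S = {1, 2, 3, 6, 9}:
n :  0  1  2  3  4  5  6  7  8  9 10 11 12 13 14 15 16 17 18 19 20 21 22 23 24 25 26
G :  0  1  2  3  0  1  2  3  0  1  2  3  0  1  2  3  0  1  2  3  0  1  2  3  0  1  2
Pile A: G(18) = 2.
Pile B: G(10) = 2.
Pile C: G(26) = 2.
Combined Grundy value = 2 ⊕ 2 ⊕ 2 = 2.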